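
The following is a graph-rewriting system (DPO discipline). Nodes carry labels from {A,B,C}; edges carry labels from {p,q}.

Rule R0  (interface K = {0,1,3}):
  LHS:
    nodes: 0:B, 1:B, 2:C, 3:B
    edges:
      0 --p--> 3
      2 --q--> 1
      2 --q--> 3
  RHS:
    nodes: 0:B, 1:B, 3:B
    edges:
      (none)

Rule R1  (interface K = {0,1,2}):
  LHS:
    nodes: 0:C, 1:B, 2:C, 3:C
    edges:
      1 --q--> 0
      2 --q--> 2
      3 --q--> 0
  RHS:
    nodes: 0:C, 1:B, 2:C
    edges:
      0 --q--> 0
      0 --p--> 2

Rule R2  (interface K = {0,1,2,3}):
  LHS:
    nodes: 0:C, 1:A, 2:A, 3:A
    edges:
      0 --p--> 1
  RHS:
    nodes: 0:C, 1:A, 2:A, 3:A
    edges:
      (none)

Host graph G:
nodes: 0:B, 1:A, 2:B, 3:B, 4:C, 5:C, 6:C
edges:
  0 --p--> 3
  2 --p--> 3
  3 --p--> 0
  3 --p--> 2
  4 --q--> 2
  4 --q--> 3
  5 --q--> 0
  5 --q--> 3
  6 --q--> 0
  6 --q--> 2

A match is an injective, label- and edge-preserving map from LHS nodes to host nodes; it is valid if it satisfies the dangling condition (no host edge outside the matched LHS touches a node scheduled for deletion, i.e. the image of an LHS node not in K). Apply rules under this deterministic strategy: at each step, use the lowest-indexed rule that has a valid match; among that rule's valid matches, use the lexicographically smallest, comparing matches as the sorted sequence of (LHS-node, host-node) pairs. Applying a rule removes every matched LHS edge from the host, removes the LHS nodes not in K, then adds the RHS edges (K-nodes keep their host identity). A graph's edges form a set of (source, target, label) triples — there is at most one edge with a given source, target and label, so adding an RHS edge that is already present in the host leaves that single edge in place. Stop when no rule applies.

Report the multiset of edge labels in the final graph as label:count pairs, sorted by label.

Answer: p:1

Rewrite trace:
[0] host  ⇒  7 nodes, 10 edges  {0-p->3 2-p->3 3-p->0 3-p->2 4-q->2 4-q->3 5-q->0 5-q->3 6-q->0 6-q->2}
[1] R0 @ {0↦0, 1↦2, 2↦4, 3↦3}  ⇒  6 nodes, 7 edges  {2-p->3 3-p->0 3-p->2 5-q->0 5-q->3 6-q->0 6-q->2}
[2] R0 @ {0↦2, 1↦0, 2↦5, 3↦3}  ⇒  5 nodes, 4 edges  {3-p->0 3-p->2 6-q->0 6-q->2}
[3] R0 @ {0↦3, 1↦0, 2↦6, 3↦2}  ⇒  4 nodes, 1 edges  {3-p->0}
final graph: no rule applies after step 3
NF edges: [(3, 0, 'p')]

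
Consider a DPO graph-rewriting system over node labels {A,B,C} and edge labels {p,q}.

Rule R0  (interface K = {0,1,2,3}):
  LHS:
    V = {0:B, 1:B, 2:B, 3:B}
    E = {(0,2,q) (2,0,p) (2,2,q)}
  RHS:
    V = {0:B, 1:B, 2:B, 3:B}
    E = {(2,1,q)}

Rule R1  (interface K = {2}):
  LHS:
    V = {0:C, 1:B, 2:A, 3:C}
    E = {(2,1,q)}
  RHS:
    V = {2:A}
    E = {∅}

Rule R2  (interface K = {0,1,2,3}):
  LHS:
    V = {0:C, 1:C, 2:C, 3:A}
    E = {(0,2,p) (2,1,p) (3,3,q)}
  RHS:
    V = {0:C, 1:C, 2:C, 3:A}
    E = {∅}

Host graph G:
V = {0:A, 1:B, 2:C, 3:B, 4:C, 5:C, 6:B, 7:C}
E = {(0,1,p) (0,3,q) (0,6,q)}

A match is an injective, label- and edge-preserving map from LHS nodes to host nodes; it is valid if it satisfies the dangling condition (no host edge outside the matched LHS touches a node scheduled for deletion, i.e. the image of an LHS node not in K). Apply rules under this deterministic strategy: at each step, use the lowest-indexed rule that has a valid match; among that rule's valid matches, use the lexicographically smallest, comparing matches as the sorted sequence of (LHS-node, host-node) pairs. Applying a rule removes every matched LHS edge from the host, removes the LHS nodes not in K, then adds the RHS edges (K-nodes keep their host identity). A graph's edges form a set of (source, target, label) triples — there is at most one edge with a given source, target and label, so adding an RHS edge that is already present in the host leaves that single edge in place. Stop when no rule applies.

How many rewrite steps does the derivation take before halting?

initial: |V|=8 |E|=3  E = 0-p->1 0-q->3 0-q->6
step 1: apply R1 at {0↦2, 1↦3, 2↦0, 3↦4}  → |V|=5 |E|=2  E = 0-p->1 0-q->6
step 2: apply R1 at {0↦5, 1↦6, 2↦0, 3↦7}  → |V|=2 |E|=1  E = 0-p->1
halt: no rule applies after step 2

Answer: 2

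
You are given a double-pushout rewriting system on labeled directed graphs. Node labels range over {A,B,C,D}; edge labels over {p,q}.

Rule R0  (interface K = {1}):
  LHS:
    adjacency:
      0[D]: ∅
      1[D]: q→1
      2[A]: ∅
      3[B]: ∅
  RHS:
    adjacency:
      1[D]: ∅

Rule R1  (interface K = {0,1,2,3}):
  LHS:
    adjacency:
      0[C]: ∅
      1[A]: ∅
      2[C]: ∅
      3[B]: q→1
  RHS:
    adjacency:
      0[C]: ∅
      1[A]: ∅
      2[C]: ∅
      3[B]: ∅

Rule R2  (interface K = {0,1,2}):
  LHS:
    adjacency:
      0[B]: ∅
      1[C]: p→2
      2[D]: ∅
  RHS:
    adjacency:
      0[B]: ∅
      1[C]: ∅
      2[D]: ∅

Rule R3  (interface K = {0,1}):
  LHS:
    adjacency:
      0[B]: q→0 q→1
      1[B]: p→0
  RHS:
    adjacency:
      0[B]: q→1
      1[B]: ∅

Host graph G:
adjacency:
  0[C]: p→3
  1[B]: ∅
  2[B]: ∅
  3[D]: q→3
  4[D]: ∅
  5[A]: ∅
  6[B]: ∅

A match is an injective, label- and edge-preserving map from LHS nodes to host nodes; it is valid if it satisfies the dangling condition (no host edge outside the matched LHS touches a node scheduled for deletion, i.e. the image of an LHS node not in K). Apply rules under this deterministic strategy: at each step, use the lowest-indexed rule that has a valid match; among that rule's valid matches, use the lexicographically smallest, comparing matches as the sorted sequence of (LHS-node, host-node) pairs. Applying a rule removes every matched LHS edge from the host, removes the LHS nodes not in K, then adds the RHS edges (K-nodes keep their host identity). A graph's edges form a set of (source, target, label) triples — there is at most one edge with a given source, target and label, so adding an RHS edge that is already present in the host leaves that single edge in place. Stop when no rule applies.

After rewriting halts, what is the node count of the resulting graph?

Answer: 4

Steps:
start.  V:7 E:2  edges: 0-p->3 3-q->3
1. fire R0 via {0↦4, 1↦3, 2↦5, 3↦1}  →  V:4 E:1  edges: 0-p->3
2. fire R2 via {0↦2, 1↦0, 2↦3}  →  V:4 E:0  edges: ∅
final graph: no rule applies after step 2
NF nodes: {0:C, 2:B, 3:D, 6:B}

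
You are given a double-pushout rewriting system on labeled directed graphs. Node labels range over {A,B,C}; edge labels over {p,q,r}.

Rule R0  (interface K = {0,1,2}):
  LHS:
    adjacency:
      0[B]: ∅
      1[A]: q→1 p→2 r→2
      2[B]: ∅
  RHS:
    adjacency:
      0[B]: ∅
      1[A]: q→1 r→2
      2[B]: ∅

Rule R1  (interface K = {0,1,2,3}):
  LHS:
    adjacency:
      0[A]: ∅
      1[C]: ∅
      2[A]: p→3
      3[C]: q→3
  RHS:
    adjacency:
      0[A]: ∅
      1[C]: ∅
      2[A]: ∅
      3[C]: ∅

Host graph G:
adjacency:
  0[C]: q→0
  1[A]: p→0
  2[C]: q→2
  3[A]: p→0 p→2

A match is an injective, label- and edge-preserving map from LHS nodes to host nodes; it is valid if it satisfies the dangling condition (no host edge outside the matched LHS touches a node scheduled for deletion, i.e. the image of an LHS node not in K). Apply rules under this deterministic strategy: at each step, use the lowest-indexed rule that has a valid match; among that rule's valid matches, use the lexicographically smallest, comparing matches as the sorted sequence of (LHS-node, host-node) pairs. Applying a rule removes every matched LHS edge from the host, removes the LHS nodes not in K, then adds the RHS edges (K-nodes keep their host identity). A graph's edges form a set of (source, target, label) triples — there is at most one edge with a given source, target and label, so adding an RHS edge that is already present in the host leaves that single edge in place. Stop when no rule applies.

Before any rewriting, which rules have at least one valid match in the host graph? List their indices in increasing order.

Answer: [R1]

Derivation:
R0: no valid match — LHS pattern not found
R1: 3 valid matches — {0↦1, 1↦0, 2↦3, 3↦2}, {0↦1, 1↦2, 2↦3, 3↦0}, {0↦3, 1↦2, 2↦1, 3↦0}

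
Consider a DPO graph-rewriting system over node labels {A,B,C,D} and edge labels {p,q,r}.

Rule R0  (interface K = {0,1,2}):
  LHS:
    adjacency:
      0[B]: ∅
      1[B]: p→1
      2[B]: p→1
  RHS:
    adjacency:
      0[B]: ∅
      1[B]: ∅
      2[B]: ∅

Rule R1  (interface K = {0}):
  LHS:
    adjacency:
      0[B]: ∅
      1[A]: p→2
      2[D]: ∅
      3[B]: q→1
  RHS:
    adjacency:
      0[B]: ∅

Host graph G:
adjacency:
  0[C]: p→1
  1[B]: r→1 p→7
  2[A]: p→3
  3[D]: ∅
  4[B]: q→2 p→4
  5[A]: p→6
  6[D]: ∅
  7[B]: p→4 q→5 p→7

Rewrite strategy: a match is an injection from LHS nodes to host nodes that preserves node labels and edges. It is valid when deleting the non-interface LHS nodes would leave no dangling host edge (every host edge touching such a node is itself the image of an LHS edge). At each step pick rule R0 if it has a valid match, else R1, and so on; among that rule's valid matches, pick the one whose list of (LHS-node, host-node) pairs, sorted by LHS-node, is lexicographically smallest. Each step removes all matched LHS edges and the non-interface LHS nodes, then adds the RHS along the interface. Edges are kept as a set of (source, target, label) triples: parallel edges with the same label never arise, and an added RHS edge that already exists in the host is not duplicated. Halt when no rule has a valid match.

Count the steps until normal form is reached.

start.  V:8 E:10  edges: 0-p->1 1-r->1 1-p->7 2-p->3 4-q->2 4-p->4 5-p->6 7-p->4 7-q->5 7-p->7
1. fire R0 via {0↦1, 1↦4, 2↦7}  →  V:8 E:8  edges: 0-p->1 1-r->1 1-p->7 2-p->3 4-q->2 5-p->6 7-q->5 7-p->7
2. fire R0 via {0↦4, 1↦7, 2↦1}  →  V:8 E:6  edges: 0-p->1 1-r->1 2-p->3 4-q->2 5-p->6 7-q->5
3. fire R1 via {0↦1, 1↦2, 2↦3, 3↦4}  →  V:5 E:4  edges: 0-p->1 1-r->1 5-p->6 7-q->5
4. fire R1 via {0↦1, 1↦5, 2↦6, 3↦7}  →  V:2 E:2  edges: 0-p->1 1-r->1
final graph: no rule applies after step 4

Answer: 4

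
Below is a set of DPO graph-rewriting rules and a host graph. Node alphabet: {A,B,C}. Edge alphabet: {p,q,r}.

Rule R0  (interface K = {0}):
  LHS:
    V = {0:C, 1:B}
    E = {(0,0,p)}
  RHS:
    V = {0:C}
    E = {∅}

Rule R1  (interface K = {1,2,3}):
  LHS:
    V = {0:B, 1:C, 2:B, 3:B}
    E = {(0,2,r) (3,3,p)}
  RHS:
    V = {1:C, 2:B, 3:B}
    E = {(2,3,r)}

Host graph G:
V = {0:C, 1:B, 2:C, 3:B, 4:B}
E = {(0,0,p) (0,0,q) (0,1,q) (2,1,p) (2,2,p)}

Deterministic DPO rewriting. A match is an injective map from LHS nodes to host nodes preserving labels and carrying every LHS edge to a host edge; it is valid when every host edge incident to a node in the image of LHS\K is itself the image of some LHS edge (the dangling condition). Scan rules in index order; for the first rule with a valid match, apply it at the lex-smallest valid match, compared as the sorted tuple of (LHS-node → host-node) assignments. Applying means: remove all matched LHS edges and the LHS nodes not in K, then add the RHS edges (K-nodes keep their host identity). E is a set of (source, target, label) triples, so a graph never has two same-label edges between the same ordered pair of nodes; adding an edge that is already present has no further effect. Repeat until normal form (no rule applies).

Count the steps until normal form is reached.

[0] host  ⇒  5 nodes, 5 edges  {0-p->0 0-q->0 0-q->1 2-p->1 2-p->2}
[1] R0 @ {0↦0, 1↦3}  ⇒  4 nodes, 4 edges  {0-q->0 0-q->1 2-p->1 2-p->2}
[2] R0 @ {0↦2, 1↦4}  ⇒  3 nodes, 3 edges  {0-q->0 0-q->1 2-p->1}
halt: no rule applies after step 2

Answer: 2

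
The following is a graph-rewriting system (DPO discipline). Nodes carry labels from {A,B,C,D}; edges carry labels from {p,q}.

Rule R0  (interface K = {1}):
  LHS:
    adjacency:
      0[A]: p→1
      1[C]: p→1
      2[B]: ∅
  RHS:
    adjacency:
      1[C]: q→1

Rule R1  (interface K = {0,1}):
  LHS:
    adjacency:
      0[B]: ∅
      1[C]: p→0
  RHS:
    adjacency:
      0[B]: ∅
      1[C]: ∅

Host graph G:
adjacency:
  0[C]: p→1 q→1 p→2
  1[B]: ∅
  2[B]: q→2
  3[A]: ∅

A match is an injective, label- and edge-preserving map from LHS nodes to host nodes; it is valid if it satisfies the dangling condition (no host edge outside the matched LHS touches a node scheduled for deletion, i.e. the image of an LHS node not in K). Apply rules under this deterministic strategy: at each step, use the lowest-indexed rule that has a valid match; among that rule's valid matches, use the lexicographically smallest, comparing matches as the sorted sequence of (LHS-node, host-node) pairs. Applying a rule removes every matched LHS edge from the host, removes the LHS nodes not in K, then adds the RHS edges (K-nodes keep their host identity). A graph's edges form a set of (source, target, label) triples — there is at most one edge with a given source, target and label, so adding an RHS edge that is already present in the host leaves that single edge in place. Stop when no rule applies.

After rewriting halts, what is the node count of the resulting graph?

Answer: 4

Derivation:
[0] host  ⇒  4 nodes, 4 edges  {0-p->1 0-q->1 0-p->2 2-q->2}
[1] R1 @ {0↦1, 1↦0}  ⇒  4 nodes, 3 edges  {0-q->1 0-p->2 2-q->2}
[2] R1 @ {0↦2, 1↦0}  ⇒  4 nodes, 2 edges  {0-q->1 2-q->2}
halt: no rule applies after step 2
NF nodes: {0:C, 1:B, 2:B, 3:A}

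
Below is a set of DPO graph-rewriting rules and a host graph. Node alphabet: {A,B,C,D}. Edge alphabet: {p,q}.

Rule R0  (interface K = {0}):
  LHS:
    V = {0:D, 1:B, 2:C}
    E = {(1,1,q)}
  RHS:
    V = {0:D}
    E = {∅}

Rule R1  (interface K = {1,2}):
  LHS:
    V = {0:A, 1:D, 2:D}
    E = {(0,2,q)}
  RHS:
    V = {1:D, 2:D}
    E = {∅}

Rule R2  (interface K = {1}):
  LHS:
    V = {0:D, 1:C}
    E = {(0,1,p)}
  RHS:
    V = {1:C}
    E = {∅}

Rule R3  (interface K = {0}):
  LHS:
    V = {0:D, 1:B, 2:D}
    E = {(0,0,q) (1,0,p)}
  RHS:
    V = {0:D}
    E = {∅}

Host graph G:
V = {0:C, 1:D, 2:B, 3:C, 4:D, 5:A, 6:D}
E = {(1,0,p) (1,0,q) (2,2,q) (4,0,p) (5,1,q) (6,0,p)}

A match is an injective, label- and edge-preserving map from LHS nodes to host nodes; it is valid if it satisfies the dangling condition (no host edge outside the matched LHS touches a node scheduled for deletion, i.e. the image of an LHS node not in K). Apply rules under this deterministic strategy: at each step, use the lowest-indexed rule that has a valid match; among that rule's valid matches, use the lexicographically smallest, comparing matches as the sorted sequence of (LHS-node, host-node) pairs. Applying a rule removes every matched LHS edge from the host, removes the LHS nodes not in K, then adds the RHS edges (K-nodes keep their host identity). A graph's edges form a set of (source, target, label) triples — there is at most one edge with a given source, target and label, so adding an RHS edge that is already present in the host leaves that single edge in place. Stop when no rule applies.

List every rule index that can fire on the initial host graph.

Answer: [R0,R1,R2]

Steps:
R0: 3 valid matches — {0↦1, 1↦2, 2↦3}, {0↦4, 1↦2, 2↦3}, {0↦6, 1↦2, 2↦3}
R1: 2 valid matches — {0↦5, 1↦4, 2↦1}, {0↦5, 1↦6, 2↦1}
R2: 2 valid matches — {0↦4, 1↦0}, {0↦6, 1↦0}
R3: no valid match — LHS pattern not found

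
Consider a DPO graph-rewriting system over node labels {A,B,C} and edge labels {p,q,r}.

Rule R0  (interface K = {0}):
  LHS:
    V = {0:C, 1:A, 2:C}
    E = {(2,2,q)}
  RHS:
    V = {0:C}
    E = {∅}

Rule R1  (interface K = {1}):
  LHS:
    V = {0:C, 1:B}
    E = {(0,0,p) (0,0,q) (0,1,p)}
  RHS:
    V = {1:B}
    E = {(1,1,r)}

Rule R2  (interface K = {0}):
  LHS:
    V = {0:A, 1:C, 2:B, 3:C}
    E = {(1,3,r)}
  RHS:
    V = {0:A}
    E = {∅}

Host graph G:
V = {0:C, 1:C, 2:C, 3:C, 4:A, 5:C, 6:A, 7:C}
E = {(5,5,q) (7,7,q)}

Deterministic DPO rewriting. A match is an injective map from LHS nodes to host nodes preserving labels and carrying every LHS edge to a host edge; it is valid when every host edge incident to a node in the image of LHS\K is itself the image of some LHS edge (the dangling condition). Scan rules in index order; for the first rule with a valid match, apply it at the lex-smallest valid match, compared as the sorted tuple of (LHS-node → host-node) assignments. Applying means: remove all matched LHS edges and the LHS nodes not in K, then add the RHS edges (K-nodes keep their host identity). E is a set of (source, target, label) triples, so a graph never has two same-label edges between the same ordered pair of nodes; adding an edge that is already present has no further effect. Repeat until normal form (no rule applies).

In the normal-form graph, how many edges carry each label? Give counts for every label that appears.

start.  V:8 E:2  edges: 5-q->5 7-q->7
1. fire R0 via {0↦0, 1↦4, 2↦5}  →  V:6 E:1  edges: 7-q->7
2. fire R0 via {0↦0, 1↦6, 2↦7}  →  V:4 E:0  edges: ∅
normal form: no rule applies after step 2
NF edges: []

Answer: (no edges)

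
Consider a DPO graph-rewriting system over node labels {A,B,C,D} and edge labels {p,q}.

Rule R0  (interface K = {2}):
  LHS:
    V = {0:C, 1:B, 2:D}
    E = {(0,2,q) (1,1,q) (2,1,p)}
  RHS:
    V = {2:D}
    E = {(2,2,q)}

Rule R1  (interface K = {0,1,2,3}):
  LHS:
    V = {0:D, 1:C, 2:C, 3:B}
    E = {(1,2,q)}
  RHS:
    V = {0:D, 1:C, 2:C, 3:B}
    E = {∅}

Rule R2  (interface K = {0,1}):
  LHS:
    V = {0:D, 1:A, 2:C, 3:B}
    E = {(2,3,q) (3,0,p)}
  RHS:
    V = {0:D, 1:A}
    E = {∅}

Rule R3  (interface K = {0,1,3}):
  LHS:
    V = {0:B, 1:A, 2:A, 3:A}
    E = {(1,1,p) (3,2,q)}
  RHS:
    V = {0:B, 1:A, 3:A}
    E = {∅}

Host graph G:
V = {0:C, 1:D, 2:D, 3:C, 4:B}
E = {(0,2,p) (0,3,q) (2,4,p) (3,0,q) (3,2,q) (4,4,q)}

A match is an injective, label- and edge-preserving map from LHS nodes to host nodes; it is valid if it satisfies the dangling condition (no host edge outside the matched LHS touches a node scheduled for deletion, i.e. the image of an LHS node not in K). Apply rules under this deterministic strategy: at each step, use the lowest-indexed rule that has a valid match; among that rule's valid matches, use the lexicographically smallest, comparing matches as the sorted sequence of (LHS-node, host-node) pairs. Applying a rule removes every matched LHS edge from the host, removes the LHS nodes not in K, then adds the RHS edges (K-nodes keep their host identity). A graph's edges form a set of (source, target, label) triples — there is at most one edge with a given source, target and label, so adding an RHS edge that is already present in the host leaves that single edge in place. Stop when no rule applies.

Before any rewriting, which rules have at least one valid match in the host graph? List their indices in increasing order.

R0: no valid match — 1 raw match, all fail dangling condition
R1: 4 valid matches — {0↦1, 1↦0, 2↦3, 3↦4}, {0↦1, 1↦3, 2↦0, 3↦4}, {0↦2, 1↦0, 2↦3, 3↦4} (+1 more)
R2: no valid match — LHS pattern not found
R3: no valid match — LHS pattern not found

Answer: [R1]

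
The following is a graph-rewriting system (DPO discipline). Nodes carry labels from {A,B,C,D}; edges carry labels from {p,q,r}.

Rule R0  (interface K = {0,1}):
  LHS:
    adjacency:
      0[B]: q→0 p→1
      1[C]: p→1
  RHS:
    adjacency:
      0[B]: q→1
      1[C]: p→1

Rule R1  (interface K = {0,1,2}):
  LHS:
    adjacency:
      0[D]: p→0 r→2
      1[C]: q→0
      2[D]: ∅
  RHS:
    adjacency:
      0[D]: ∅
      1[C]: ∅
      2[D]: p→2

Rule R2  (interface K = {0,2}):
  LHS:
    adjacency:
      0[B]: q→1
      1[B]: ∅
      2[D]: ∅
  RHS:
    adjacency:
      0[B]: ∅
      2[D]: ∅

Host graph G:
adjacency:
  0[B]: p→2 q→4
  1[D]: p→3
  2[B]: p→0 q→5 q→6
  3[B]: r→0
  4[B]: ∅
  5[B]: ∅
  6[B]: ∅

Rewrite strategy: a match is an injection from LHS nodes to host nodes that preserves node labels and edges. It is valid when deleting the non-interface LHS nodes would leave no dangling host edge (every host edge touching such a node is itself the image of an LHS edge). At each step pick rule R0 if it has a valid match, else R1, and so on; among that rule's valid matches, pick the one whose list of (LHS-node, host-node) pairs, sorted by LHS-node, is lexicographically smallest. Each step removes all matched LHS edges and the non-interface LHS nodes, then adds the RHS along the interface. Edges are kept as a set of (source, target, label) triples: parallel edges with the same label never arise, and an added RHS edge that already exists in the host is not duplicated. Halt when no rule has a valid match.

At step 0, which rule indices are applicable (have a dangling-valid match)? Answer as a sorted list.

R0: no valid match — LHS pattern not found
R1: no valid match — LHS pattern not found
R2: 3 valid matches — {0↦0, 1↦4, 2↦1}, {0↦2, 1↦5, 2↦1}, {0↦2, 1↦6, 2↦1}

Answer: [R2]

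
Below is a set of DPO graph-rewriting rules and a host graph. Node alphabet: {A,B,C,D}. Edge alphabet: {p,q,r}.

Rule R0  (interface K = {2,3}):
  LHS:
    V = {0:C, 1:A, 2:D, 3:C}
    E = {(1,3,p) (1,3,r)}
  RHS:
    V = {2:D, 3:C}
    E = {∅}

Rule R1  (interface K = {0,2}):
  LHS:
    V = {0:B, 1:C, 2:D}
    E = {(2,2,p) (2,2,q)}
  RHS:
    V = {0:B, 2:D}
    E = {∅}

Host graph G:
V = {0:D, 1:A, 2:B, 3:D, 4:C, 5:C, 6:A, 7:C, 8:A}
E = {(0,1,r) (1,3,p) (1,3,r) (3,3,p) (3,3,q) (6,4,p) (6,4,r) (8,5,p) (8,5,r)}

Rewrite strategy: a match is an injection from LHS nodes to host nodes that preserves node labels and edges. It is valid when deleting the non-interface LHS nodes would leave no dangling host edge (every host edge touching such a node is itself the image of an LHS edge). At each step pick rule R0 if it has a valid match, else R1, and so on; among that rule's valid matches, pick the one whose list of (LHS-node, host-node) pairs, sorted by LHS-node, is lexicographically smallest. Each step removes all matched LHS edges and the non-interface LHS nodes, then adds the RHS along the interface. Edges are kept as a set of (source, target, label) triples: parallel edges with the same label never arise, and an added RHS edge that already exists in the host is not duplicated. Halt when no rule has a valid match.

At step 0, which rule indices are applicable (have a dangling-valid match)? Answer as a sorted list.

R0: 4 valid matches — {0↦7, 1↦6, 2↦0, 3↦4}, {0↦7, 1↦6, 2↦3, 3↦4}, {0↦7, 1↦8, 2↦0, 3↦5} (+1 more)
R1: 1 valid match — {0↦2, 1↦7, 2↦3}

Answer: [R0,R1]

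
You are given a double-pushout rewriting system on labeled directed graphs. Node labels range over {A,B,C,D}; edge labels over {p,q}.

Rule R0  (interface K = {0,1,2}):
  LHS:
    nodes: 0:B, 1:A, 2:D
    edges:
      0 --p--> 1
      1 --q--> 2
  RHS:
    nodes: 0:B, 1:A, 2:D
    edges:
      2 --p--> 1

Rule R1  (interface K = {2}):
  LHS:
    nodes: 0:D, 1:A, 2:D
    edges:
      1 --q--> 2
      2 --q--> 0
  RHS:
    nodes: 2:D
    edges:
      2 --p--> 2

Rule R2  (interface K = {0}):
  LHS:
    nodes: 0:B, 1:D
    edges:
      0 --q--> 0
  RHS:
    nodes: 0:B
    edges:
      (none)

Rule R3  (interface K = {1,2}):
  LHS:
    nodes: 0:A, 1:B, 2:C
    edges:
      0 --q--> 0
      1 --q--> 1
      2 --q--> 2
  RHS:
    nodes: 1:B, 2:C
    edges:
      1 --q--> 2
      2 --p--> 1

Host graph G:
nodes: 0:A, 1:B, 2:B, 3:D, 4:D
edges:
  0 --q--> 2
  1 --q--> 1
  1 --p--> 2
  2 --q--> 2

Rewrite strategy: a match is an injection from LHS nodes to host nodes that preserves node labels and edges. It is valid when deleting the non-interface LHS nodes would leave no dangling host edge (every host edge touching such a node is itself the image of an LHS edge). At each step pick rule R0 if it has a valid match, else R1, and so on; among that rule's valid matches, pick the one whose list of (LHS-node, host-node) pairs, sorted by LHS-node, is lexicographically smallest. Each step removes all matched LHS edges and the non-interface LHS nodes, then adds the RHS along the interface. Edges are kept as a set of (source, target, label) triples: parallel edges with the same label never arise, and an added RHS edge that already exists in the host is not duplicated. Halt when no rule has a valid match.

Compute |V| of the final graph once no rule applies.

initial: |V|=5 |E|=4  E = 0-q->2 1-q->1 1-p->2 2-q->2
step 1: apply R2 at {0↦1, 1↦3}  → |V|=4 |E|=3  E = 0-q->2 1-p->2 2-q->2
step 2: apply R2 at {0↦2, 1↦4}  → |V|=3 |E|=2  E = 0-q->2 1-p->2
final graph: no rule applies after step 2
NF nodes: {0:A, 1:B, 2:B}

Answer: 3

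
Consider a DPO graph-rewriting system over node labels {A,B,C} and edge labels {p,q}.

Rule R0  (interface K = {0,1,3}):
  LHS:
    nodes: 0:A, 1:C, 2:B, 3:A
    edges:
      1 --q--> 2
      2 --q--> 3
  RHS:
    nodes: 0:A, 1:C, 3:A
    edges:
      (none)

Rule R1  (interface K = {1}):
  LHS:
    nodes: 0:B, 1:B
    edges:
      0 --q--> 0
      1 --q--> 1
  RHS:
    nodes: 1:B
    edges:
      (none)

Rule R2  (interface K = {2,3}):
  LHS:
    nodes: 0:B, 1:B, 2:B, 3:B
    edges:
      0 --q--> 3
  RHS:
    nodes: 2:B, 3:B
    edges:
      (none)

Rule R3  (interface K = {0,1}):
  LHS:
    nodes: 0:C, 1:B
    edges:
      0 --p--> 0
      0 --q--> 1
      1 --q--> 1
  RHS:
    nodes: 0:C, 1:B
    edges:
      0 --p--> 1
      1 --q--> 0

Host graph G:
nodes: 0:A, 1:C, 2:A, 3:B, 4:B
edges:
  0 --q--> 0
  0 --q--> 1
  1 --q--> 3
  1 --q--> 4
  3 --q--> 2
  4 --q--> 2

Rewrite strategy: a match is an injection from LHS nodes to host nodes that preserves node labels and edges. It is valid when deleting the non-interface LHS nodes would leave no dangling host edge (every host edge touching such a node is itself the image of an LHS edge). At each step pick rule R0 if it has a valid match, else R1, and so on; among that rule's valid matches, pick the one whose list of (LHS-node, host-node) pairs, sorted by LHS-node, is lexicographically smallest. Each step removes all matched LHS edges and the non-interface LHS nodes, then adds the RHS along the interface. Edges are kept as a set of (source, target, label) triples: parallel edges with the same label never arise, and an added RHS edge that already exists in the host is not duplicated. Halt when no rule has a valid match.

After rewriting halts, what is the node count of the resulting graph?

initial: |V|=5 |E|=6  E = 0-q->0 0-q->1 1-q->3 1-q->4 3-q->2 4-q->2
step 1: apply R0 at {0↦0, 1↦1, 2↦3, 3↦2}  → |V|=4 |E|=4  E = 0-q->0 0-q->1 1-q->4 4-q->2
step 2: apply R0 at {0↦0, 1↦1, 2↦4, 3↦2}  → |V|=3 |E|=2  E = 0-q->0 0-q->1
normal form: no rule applies after step 2
NF nodes: {0:A, 1:C, 2:A}

Answer: 3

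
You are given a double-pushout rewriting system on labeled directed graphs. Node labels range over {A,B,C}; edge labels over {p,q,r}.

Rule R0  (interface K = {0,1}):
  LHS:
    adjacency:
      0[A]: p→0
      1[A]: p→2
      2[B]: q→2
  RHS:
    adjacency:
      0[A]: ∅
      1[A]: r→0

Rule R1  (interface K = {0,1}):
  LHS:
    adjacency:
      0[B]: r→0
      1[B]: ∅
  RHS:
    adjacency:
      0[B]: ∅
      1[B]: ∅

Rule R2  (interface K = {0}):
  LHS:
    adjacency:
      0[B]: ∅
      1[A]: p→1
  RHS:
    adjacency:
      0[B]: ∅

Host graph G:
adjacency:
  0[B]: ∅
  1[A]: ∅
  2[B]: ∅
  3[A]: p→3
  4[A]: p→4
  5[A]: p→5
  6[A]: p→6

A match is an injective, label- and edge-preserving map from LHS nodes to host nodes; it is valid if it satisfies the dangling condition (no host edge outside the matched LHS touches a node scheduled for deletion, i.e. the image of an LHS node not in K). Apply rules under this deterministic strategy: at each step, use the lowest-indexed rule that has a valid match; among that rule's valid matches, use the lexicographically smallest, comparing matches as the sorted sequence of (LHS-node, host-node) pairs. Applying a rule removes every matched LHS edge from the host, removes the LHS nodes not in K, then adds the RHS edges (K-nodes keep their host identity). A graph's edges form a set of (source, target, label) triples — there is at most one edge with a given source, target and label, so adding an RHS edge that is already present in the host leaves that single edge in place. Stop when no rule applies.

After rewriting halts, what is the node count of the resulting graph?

Answer: 3

Derivation:
initial: |V|=7 |E|=4  E = 3-p->3 4-p->4 5-p->5 6-p->6
step 1: apply R2 at {0↦0, 1↦3}  → |V|=6 |E|=3  E = 4-p->4 5-p->5 6-p->6
step 2: apply R2 at {0↦0, 1↦4}  → |V|=5 |E|=2  E = 5-p->5 6-p->6
step 3: apply R2 at {0↦0, 1↦5}  → |V|=4 |E|=1  E = 6-p->6
step 4: apply R2 at {0↦0, 1↦6}  → |V|=3 |E|=0  E = ∅
normal form: no rule applies after step 4
NF nodes: {0:B, 1:A, 2:B}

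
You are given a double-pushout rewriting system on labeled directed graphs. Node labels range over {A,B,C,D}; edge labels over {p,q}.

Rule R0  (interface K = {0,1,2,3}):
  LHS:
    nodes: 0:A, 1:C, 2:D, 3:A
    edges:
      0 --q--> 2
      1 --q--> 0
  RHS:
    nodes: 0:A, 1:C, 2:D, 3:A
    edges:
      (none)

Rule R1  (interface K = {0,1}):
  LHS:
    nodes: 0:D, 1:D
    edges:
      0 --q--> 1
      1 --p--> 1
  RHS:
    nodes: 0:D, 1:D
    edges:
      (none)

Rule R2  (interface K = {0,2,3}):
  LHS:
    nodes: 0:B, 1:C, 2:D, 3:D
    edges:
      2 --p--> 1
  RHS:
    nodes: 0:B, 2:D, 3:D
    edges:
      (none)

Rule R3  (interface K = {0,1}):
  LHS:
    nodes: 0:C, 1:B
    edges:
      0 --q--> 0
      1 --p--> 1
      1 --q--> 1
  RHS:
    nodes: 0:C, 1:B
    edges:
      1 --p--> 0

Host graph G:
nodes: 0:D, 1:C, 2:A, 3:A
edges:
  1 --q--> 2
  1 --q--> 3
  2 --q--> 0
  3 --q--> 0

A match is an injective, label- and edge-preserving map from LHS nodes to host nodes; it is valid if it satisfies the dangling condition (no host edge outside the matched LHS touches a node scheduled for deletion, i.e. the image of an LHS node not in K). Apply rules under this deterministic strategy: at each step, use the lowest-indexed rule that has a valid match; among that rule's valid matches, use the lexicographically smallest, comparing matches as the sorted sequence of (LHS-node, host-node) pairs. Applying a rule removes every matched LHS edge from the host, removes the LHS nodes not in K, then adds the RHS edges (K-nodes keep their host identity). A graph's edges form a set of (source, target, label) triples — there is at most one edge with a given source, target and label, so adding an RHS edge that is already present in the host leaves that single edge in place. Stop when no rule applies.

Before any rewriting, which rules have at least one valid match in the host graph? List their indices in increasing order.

R0: 2 valid matches — {0↦2, 1↦1, 2↦0, 3↦3}, {0↦3, 1↦1, 2↦0, 3↦2}
R1: no valid match — LHS pattern not found
R2: no valid match — LHS pattern not found
R3: no valid match — LHS pattern not found

Answer: [R0]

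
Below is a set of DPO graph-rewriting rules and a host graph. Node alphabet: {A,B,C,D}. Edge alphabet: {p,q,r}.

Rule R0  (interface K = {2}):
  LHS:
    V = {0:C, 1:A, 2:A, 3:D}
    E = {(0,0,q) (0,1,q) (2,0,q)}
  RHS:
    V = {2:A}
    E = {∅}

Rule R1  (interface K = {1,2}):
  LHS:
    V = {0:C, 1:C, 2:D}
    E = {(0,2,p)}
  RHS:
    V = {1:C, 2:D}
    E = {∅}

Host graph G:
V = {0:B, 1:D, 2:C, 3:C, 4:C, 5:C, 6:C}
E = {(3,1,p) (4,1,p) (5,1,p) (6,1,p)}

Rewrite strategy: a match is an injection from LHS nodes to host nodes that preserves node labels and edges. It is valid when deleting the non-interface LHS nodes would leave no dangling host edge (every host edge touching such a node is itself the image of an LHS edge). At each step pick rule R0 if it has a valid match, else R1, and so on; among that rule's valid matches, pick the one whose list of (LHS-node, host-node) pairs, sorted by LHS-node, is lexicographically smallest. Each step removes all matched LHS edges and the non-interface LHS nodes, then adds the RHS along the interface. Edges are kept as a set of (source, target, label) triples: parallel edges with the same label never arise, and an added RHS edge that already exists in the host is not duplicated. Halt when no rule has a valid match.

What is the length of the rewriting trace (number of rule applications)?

Answer: 4

Steps:
initial: |V|=7 |E|=4  E = 3-p->1 4-p->1 5-p->1 6-p->1
step 1: apply R1 at {0↦3, 1↦2, 2↦1}  → |V|=6 |E|=3  E = 4-p->1 5-p->1 6-p->1
step 2: apply R1 at {0↦4, 1↦2, 2↦1}  → |V|=5 |E|=2  E = 5-p->1 6-p->1
step 3: apply R1 at {0↦5, 1↦2, 2↦1}  → |V|=4 |E|=1  E = 6-p->1
step 4: apply R1 at {0↦6, 1↦2, 2↦1}  → |V|=3 |E|=0  E = ∅
halt: no rule applies after step 4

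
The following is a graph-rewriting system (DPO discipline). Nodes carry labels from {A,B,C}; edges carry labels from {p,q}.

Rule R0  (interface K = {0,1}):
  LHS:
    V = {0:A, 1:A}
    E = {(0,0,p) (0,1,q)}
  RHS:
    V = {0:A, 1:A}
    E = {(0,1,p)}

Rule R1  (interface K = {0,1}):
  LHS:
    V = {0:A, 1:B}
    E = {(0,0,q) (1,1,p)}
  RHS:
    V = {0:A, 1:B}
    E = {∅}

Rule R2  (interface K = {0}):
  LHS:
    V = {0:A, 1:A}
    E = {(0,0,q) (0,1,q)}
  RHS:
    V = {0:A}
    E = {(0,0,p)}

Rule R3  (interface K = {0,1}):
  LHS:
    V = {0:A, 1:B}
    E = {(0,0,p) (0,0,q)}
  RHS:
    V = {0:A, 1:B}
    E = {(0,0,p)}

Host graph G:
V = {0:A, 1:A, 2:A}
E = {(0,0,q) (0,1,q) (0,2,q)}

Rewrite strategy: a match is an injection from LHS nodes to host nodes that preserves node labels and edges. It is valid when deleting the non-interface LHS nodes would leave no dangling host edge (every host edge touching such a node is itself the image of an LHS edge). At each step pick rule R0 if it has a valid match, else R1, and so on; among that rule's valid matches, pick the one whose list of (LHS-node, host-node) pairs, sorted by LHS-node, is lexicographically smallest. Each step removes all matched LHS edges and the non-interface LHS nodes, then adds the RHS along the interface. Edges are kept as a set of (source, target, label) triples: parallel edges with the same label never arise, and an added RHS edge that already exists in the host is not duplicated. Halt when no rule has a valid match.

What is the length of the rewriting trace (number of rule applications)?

Answer: 2

Derivation:
initial: |V|=3 |E|=3  E = 0-q->0 0-q->1 0-q->2
step 1: apply R2 at {0↦0, 1↦1}  → |V|=2 |E|=2  E = 0-p->0 0-q->2
step 2: apply R0 at {0↦0, 1↦2}  → |V|=2 |E|=1  E = 0-p->2
halt: no rule applies after step 2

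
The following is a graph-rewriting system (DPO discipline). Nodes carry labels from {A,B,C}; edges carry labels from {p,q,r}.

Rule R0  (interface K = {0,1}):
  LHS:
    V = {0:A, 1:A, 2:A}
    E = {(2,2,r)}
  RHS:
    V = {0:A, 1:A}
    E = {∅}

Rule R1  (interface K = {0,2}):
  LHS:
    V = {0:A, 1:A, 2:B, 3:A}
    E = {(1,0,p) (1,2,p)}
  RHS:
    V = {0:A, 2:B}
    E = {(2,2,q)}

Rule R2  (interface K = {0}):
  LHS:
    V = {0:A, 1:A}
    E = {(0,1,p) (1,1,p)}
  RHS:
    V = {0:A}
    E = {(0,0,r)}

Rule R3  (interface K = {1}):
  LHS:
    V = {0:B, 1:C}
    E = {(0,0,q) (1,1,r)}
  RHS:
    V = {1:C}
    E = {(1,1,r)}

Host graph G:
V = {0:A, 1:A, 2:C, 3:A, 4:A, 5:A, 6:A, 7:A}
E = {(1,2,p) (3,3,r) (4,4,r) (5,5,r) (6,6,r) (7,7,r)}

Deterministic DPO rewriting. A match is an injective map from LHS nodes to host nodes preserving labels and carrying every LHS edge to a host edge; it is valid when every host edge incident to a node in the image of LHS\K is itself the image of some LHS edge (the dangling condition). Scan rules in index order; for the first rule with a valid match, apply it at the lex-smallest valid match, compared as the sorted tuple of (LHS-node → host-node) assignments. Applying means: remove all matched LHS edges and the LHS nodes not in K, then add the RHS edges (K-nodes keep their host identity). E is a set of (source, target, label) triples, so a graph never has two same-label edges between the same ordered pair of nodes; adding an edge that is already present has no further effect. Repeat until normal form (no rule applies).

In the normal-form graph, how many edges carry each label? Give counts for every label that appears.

start.  V:8 E:6  edges: 1-p->2 3-r->3 4-r->4 5-r->5 6-r->6 7-r->7
1. fire R0 via {0↦0, 1↦1, 2↦3}  →  V:7 E:5  edges: 1-p->2 4-r->4 5-r->5 6-r->6 7-r->7
2. fire R0 via {0↦0, 1↦1, 2↦4}  →  V:6 E:4  edges: 1-p->2 5-r->5 6-r->6 7-r->7
3. fire R0 via {0↦0, 1↦1, 2↦5}  →  V:5 E:3  edges: 1-p->2 6-r->6 7-r->7
4. fire R0 via {0↦0, 1↦1, 2↦6}  →  V:4 E:2  edges: 1-p->2 7-r->7
5. fire R0 via {0↦0, 1↦1, 2↦7}  →  V:3 E:1  edges: 1-p->2
normal form: no rule applies after step 5
NF edges: [(1, 2, 'p')]

Answer: p:1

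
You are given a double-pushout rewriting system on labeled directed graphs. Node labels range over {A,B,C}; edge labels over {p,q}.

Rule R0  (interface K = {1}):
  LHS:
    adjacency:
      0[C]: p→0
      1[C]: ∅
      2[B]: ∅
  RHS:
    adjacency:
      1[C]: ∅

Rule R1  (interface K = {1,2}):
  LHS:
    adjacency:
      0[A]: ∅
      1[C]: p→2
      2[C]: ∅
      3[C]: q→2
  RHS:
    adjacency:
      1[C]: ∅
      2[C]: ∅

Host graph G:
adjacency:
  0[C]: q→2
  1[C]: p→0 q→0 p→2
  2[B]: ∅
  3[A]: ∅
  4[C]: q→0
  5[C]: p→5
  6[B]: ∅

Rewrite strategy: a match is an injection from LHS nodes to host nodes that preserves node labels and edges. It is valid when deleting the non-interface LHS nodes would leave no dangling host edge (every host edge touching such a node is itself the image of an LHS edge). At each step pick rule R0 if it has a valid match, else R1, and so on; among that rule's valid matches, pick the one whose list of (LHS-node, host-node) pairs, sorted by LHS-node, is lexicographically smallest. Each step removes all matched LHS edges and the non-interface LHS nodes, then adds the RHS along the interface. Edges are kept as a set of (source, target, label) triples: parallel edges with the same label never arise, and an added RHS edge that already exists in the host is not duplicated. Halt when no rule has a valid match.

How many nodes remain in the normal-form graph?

start.  V:7 E:6  edges: 0-q->2 1-p->0 1-q->0 1-p->2 4-q->0 5-p->5
1. fire R0 via {0↦5, 1↦0, 2↦6}  →  V:5 E:5  edges: 0-q->2 1-p->0 1-q->0 1-p->2 4-q->0
2. fire R1 via {0↦3, 1↦1, 2↦0, 3↦4}  →  V:3 E:3  edges: 0-q->2 1-q->0 1-p->2
halt: no rule applies after step 2
NF nodes: {0:C, 1:C, 2:B}

Answer: 3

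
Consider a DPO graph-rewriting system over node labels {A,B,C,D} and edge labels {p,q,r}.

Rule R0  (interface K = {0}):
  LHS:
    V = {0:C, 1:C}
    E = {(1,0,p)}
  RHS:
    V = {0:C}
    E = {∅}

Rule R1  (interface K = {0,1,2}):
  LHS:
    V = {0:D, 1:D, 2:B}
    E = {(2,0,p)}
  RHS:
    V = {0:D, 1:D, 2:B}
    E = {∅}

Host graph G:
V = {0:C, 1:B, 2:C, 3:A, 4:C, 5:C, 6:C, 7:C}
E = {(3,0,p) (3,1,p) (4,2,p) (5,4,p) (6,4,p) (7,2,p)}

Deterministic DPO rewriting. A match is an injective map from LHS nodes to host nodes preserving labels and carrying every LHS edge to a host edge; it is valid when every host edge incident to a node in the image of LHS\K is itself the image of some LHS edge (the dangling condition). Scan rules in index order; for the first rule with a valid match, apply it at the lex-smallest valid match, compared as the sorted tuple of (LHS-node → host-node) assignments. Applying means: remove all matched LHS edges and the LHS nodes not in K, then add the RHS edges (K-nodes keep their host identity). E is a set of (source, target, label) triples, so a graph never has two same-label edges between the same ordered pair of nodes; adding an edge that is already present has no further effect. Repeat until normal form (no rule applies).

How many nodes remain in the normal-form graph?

[0] host  ⇒  8 nodes, 6 edges  {3-p->0 3-p->1 4-p->2 5-p->4 6-p->4 7-p->2}
[1] R0 @ {0↦2, 1↦7}  ⇒  7 nodes, 5 edges  {3-p->0 3-p->1 4-p->2 5-p->4 6-p->4}
[2] R0 @ {0↦4, 1↦5}  ⇒  6 nodes, 4 edges  {3-p->0 3-p->1 4-p->2 6-p->4}
[3] R0 @ {0↦4, 1↦6}  ⇒  5 nodes, 3 edges  {3-p->0 3-p->1 4-p->2}
[4] R0 @ {0↦2, 1↦4}  ⇒  4 nodes, 2 edges  {3-p->0 3-p->1}
halt: no rule applies after step 4
NF nodes: {0:C, 1:B, 2:C, 3:A}

Answer: 4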